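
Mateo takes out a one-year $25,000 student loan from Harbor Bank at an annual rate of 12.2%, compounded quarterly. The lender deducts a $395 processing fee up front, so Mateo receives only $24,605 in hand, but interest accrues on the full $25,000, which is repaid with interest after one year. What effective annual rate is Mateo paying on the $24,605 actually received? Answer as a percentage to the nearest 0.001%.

Amount owed after one year: 25,000 × (1 + 0.122/4)^4 = 25,000 × 1.127696 = $28,192.40.
Effective rate on net proceeds: 28,192.40 / 24,605 − 1 = 0.145799 = 14.580%.

14.580%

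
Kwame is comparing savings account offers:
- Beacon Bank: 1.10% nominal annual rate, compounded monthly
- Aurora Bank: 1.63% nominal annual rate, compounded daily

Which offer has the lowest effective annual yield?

Beacon Bank

Beacon Bank: (1 + 0.0110/12)^12 − 1 = 1.106%
Aurora Bank: (1 + 0.0163/365)^365 − 1 = 1.643%
The lowest effective annual rate is Beacon Bank at 1.106%.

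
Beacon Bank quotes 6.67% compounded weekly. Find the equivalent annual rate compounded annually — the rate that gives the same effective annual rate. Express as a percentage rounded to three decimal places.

6.893%

EAR = (1 + 0.0667/52)^52 − 1 = 0.068929.
Compounded annually, the equivalent nominal rate is the EAR itself: 6.893%.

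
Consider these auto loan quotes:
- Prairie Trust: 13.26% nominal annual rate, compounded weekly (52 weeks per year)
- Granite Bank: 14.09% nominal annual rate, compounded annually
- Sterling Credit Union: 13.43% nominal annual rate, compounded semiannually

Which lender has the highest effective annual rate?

Prairie Trust: (1 + 0.1326/52)^52 − 1 = 14.160%
Granite Bank: compounded annually, EAR = 14.090%
Sterling Credit Union: (1 + 0.1343/2)^2 − 1 = 13.881%
The highest effective annual rate is Prairie Trust at 14.160%.

Prairie Trust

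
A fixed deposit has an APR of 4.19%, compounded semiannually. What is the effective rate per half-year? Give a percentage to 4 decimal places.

2.0950%

With a nominal annual rate compounded semiannually, the periodic rate is the nominal rate divided by 2.
i = 0.0419 / 2 = 0.0209500 = 2.0950%.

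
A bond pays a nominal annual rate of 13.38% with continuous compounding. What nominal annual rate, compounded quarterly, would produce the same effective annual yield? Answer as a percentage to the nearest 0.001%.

EAR under continuous compounding: e^0.1338 − 1 = 0.143164.
Solve (1 + r/4)^4 = 1.143164: r/4 = 1.143164^(1/4) − 1 = 0.034016, so r = 0.136063 = 13.606%.

13.606%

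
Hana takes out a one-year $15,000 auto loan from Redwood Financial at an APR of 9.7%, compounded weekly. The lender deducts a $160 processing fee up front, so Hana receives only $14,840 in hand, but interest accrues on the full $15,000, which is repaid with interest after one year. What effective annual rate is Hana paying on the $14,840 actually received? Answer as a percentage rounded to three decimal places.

Amount owed after one year: 15,000 × (1 + 0.097/52)^52 = 15,000 × 1.101761 = $16,526.41.
Effective rate on net proceeds: 16,526.41 / 14,840 − 1 = 0.113640 = 11.364%.

11.364%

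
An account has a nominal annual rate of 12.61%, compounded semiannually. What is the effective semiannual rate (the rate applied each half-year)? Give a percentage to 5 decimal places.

With a nominal annual rate compounded semiannually, the periodic rate is the nominal rate divided by 2.
i = 0.1261 / 2 = 0.0630500 = 6.30500%.

6.30500%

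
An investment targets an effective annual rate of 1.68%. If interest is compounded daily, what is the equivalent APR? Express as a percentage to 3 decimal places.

(1 + r/365)^365 − 1 = 0.0168, so 1 + r/365 = 1.0168^(1/365).
r/365 = 0.000046, so r = 0.016661 = 1.666%.

1.666%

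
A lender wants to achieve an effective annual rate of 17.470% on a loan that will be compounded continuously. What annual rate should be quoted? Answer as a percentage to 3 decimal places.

16.101%

Continuous: nominal r satisfies e^r − 1 = 0.17470.
r = ln(1 + 0.17470) = ln(1.17470) = 0.161013 = 16.101%.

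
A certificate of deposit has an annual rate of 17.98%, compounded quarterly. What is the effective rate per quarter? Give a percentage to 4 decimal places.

With a nominal annual rate compounded quarterly, the periodic rate is the nominal rate divided by 4.
i = 0.1798 / 4 = 0.0449500 = 4.4950%.

4.4950%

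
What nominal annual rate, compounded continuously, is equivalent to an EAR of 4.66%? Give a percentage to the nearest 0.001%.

4.555%

Continuous: nominal r satisfies e^r − 1 = 0.0466.
r = ln(1 + 0.0466) = ln(1.0466) = 0.045547 = 4.555%.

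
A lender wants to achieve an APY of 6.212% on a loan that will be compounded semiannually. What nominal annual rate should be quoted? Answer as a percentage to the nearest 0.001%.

(1 + r/2)^2 − 1 = 0.06212, so 1 + r/2 = 1.06212^(1/2).
r/2 = 0.030592, so r = 0.061184 = 6.118%.

6.118%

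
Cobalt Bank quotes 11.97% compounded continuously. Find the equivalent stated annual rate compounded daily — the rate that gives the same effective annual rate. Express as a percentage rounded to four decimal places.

EAR under continuous compounding: e^0.1197 − 1 = 0.127159.
Solve (1 + r/365)^365 = 1.127159: r/365 = 1.127159^(1/365) − 1 = 0.000328, so r = 0.119720 = 11.9720%.

11.9720%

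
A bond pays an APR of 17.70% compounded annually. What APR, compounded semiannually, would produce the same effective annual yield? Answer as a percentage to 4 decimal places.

16.9793%

Compounded annually, EAR = nominal = 0.177000.
Solve (1 + r/2)^2 = 1.177000: r/2 = 1.177000^(1/2) − 1 = 0.084896, so r = 0.169793 = 16.9793%.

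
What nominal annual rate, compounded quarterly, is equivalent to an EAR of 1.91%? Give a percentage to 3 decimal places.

(1 + r/4)^4 − 1 = 0.0191, so 1 + r/4 = 1.0191^(1/4).
r/4 = 0.004741, so r = 0.018965 = 1.896%.

1.896%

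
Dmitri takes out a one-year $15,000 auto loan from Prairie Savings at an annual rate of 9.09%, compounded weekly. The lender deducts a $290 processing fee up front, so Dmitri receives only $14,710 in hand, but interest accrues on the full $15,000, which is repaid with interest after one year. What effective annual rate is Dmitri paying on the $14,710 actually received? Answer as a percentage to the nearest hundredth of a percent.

11.67%

Amount owed after one year: 15,000 × (1 + 0.0909/52)^52 = 15,000 × 1.095073 = $16,426.09.
Effective rate on net proceeds: 16,426.09 / 14,710 − 1 = 0.116661 = 11.67%.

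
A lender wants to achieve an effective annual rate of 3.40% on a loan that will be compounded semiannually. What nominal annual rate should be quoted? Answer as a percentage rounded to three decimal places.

3.372%

(1 + r/2)^2 − 1 = 0.0340, so 1 + r/2 = 1.0340^(1/2).
r/2 = 0.016858, so r = 0.033716 = 3.372%.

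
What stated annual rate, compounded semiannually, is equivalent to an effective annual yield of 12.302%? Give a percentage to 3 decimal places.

11.945%

(1 + r/2)^2 − 1 = 0.12302, so 1 + r/2 = 1.12302^(1/2).
r/2 = 0.059726, so r = 0.119453 = 11.945%.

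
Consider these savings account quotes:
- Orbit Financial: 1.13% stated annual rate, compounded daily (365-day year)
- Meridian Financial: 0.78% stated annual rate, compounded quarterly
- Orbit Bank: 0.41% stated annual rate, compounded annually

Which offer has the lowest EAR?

Orbit Bank

Orbit Financial: (1 + 0.0113/365)^365 − 1 = 1.136%
Meridian Financial: (1 + 0.0078/4)^4 − 1 = 0.782%
Orbit Bank: compounded annually, EAR = 0.410%
The lowest effective annual rate is Orbit Bank at 0.410%.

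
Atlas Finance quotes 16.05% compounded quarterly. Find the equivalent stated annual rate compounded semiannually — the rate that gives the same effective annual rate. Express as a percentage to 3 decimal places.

16.372%

EAR = (1 + 0.1605/4)^4 − 1 = 0.170421.
Solve (1 + r/2)^2 = 1.170421: r/2 = 1.170421^(1/2) − 1 = 0.081860, so r = 0.163720 = 16.372%.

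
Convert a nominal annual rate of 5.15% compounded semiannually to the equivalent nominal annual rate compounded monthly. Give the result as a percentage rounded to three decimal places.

EAR = (1 + 0.0515/2)^2 − 1 = 0.052163.
Solve (1 + r/12)^12 = 1.052163: r/12 = 1.052163^(1/12) − 1 = 0.004246, so r = 0.050956 = 5.096%.

5.096%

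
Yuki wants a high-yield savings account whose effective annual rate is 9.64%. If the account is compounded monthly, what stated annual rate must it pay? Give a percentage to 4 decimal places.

9.2386%

(1 + r/12)^12 − 1 = 0.0964, so 1 + r/12 = 1.0964^(1/12).
r/12 = 0.007699, so r = 0.092386 = 9.2386%.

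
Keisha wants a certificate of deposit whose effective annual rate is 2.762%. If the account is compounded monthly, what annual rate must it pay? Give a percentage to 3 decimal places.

(1 + r/12)^12 − 1 = 0.02762, so 1 + r/12 = 1.02762^(1/12).
r/12 = 0.002273, so r = 0.027276 = 2.728%.

2.728%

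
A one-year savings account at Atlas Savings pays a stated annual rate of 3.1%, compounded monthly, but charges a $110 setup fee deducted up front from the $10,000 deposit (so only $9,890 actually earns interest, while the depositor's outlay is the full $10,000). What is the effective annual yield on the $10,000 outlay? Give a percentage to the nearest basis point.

Value after one year: 9,890 × (1 + 0.031/12)^12 = 9,890 × 1.031444 = $10,200.98.
Effective yield on the $10,000 outlay: 10,200.98 / 10,000 − 1 = 0.020098 = 2.01%.

2.01%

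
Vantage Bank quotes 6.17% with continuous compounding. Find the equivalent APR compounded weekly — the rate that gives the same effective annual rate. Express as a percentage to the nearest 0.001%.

EAR under continuous compounding: e^0.0617 − 1 = 0.063643.
Solve (1 + r/52)^52 = 1.063643: r/52 = 1.063643^(1/52) − 1 = 0.001187, so r = 0.061737 = 6.174%.

6.174%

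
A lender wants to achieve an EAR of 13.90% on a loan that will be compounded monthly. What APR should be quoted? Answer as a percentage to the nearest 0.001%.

13.086%

(1 + r/12)^12 − 1 = 0.1390, so 1 + r/12 = 1.1390^(1/12).
r/12 = 0.010905, so r = 0.130859 = 13.086%.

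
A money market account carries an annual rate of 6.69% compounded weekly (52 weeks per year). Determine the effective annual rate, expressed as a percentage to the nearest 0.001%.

6.914%

EAR = (1 + 0.0669/52)^52 − 1.
= (1 + 0.001287)^52 − 1 = 1.069143 − 1 = 6.914%.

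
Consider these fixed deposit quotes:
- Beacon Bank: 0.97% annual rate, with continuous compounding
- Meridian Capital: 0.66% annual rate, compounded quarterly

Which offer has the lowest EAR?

Beacon Bank: e^0.0097 − 1 = 0.975%
Meridian Capital: (1 + 0.0066/4)^4 − 1 = 0.662%
The lowest effective annual rate is Meridian Capital at 0.662%.

Meridian Capital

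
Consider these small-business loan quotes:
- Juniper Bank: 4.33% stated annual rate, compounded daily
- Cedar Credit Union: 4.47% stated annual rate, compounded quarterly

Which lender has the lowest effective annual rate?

Juniper Bank: (1 + 0.0433/365)^365 − 1 = 4.425%
Cedar Credit Union: (1 + 0.0447/4)^4 − 1 = 4.545%
The lowest effective annual rate is Juniper Bank at 4.425%.

Juniper Bank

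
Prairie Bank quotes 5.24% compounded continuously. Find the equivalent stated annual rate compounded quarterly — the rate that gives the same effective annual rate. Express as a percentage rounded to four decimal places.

EAR under continuous compounding: e^0.0524 − 1 = 0.053797.
Solve (1 + r/4)^4 = 1.053797: r/4 = 1.053797^(1/4) − 1 = 0.013186, so r = 0.052745 = 5.2745%.

5.2745%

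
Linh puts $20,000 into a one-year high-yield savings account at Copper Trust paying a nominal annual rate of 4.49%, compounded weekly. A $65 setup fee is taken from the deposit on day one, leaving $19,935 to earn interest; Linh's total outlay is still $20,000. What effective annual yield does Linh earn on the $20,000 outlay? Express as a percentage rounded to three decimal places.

4.250%

Value after one year: 19,935 × (1 + 0.0449/52)^52 = 19,935 × 1.045903 = $20,850.08.
Effective yield on the $20,000 outlay: 20,850.08 / 20,000 − 1 = 0.042504 = 4.250%.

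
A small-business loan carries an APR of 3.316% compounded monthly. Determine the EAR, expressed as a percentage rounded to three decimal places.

EAR = (1 + 0.03316/12)^12 − 1.
= (1 + 0.002763)^12 − 1 = 1.033669 − 1 = 3.367%.

3.367%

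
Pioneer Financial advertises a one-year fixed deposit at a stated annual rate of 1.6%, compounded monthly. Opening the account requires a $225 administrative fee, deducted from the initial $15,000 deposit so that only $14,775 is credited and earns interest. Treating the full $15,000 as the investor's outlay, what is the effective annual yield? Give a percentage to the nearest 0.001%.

Value after one year: 14,775 × (1 + 0.016/12)^12 = 14,775 × 1.016118 = $15,013.14.
Effective yield on the $15,000 outlay: 15,013.14 / 15,000 − 1 = 0.000876 = 0.088%.

0.088%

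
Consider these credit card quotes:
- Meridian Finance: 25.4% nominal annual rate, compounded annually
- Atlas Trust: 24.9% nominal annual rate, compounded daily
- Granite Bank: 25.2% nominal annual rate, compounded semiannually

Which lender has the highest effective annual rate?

Atlas Trust

Meridian Finance: compounded annually, EAR = 25.400%
Atlas Trust: (1 + 0.249/365)^365 − 1 = 28.263%
Granite Bank: (1 + 0.252/2)^2 − 1 = 26.788%
The highest effective annual rate is Atlas Trust at 28.263%.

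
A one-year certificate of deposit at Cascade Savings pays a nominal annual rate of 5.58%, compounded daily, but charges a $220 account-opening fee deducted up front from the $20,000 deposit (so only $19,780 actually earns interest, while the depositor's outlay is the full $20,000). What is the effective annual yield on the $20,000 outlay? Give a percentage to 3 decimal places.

Value after one year: 19,780 × (1 + 0.0558/365)^365 = 19,780 × 1.057382 = $20,915.01.
Effective yield on the $20,000 outlay: 20,915.01 / 20,000 − 1 = 0.045750 = 4.575%.

4.575%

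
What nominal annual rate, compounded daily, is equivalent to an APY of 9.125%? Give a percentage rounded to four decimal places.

(1 + r/365)^365 − 1 = 0.09125, so 1 + r/365 = 1.09125^(1/365).
r/365 = 0.000239, so r = 0.087334 = 8.7334%.

8.7334%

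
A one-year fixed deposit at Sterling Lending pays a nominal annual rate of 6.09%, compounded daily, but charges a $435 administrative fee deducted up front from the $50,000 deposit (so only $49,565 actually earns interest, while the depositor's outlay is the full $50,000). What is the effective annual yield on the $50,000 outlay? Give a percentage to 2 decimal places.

5.35%

Value after one year: 49,565 × (1 + 0.0609/365)^365 = 49,565 × 1.062787 = $52,677.05.
Effective yield on the $50,000 outlay: 52,677.05 / 50,000 − 1 = 0.053541 = 5.35%.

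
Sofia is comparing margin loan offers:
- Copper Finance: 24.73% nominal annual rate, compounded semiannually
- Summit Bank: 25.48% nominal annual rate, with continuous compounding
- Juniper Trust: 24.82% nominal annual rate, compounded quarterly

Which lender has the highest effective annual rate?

Summit Bank

Copper Finance: (1 + 0.2473/2)^2 − 1 = 26.259%
Summit Bank: e^0.2548 − 1 = 29.020%
Juniper Trust: (1 + 0.2482/4)^4 − 1 = 27.227%
The highest effective annual rate is Summit Bank at 29.020%.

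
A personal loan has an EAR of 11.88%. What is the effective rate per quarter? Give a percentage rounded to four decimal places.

The per-quarter rate i satisfies (1 + i)^4 = 1 + 0.1188.
i = 1.1188^(1/4) − 1 = 0.0284617 = 2.8462%.

2.8462%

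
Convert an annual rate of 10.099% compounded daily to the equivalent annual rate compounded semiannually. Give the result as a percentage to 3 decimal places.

10.357%

EAR = (1 + 0.10099/365)^365 − 1 = 0.106250.
Solve (1 + r/2)^2 = 1.106250: r/2 = 1.106250^(1/2) − 1 = 0.051784, so r = 0.103569 = 10.357%.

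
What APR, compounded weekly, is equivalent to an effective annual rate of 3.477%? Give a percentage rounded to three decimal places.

3.419%

(1 + r/52)^52 − 1 = 0.03477, so 1 + r/52 = 1.03477^(1/52).
r/52 = 0.000658, so r = 0.034190 = 3.419%.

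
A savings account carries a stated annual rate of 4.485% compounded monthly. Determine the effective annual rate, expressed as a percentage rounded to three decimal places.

EAR = (1 + 0.04485/12)^12 − 1.
= (1 + 0.003737)^12 − 1 = 1.045784 − 1 = 4.578%.

4.578%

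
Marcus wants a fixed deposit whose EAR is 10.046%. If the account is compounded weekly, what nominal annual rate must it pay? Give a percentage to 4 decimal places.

(1 + r/52)^52 − 1 = 0.10046, so 1 + r/52 = 1.10046^(1/52).
r/52 = 0.001843, so r = 0.095816 = 9.5816%.

9.5816%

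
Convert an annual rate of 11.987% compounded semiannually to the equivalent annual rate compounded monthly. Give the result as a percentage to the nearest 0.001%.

EAR = (1 + 0.11987/2)^2 − 1 = 0.123462.
Solve (1 + r/12)^12 = 1.123462: r/12 = 1.123462^(1/12) − 1 = 0.009748, so r = 0.116982 = 11.698%.

11.698%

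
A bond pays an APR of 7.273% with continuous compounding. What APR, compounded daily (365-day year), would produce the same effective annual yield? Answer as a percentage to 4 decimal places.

EAR under continuous compounding: e^0.07273 − 1 = 0.075440.
Solve (1 + r/365)^365 = 1.075440: r/365 = 1.075440^(1/365) − 1 = 0.000199, so r = 0.072737 = 7.2737%.

7.2737%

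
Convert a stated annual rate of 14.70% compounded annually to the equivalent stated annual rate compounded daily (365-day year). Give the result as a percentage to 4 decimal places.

Compounded annually, EAR = nominal = 0.147000.
Solve (1 + r/365)^365 = 1.147000: r/365 = 1.147000^(1/365) − 1 = 0.000376, so r = 0.137176 = 13.7176%.

13.7176%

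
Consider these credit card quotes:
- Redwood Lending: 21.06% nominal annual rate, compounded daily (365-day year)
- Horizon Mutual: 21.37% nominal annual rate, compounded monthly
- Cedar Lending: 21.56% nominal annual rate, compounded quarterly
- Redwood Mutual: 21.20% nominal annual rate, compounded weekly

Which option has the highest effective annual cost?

Horizon Mutual

Redwood Lending: (1 + 0.2106/365)^365 − 1 = 23.434%
Horizon Mutual: (1 + 0.2137/12)^12 − 1 = 23.592%
Cedar Lending: (1 + 0.2156/4)^4 − 1 = 23.367%
Redwood Mutual: (1 + 0.2120/52)^52 − 1 = 23.562%
The highest effective annual rate is Horizon Mutual at 23.592%.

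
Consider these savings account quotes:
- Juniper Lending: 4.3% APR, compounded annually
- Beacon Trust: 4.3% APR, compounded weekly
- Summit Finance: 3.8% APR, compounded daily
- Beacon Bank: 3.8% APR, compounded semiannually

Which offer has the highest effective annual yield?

Juniper Lending: compounded annually, EAR = 4.300%
Beacon Trust: (1 + 0.043/52)^52 − 1 = 4.392%
Summit Finance: (1 + 0.038/365)^365 − 1 = 3.873%
Beacon Bank: (1 + 0.038/2)^2 − 1 = 3.836%
The highest effective annual rate is Beacon Trust at 4.392%.

Beacon Trust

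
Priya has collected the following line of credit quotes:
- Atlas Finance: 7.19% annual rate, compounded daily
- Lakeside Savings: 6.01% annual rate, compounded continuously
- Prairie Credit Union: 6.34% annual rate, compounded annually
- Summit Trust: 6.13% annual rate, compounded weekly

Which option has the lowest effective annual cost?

Atlas Finance: (1 + 0.0719/365)^365 − 1 = 7.454%
Lakeside Savings: e^0.0601 − 1 = 6.194%
Prairie Credit Union: compounded annually, EAR = 6.340%
Summit Trust: (1 + 0.0613/52)^52 − 1 = 6.318%
The lowest effective annual rate is Lakeside Savings at 6.194%.

Lakeside Savings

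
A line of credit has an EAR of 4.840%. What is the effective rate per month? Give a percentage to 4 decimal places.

0.3947%

The per-month rate i satisfies (1 + i)^12 = 1 + 0.04840.
i = 1.04840^(1/12) − 1 = 0.0039465 = 0.3947%.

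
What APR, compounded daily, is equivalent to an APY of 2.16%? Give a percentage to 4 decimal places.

(1 + r/365)^365 − 1 = 0.0216, so 1 + r/365 = 1.0216^(1/365).
r/365 = 0.000059, so r = 0.021371 = 2.1371%.

2.1371%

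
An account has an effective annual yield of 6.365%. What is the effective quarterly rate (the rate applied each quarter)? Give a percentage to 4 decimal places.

The per-quarter rate i satisfies (1 + i)^4 = 1 + 0.06365.
i = 1.06365^(1/4) − 1 = 0.0155462 = 1.5546%.

1.5546%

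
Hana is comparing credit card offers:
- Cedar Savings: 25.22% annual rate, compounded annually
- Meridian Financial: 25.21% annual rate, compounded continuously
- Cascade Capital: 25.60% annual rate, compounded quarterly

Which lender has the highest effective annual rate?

Meridian Financial

Cedar Savings: compounded annually, EAR = 25.220%
Meridian Financial: e^0.2521 − 1 = 28.672%
Cascade Capital: (1 + 0.2560/4)^4 − 1 = 28.164%
The highest effective annual rate is Meridian Financial at 28.672%.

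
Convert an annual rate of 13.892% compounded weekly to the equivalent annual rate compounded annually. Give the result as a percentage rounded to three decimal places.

EAR = (1 + 0.13892/52)^52 − 1 = 0.148819.
Compounded annually, the equivalent nominal rate is the EAR itself: 14.882%.

14.882%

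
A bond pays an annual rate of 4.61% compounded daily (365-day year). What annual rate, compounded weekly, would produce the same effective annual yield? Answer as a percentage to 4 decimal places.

EAR = (1 + 0.0461/365)^365 − 1 = 0.047176.
Solve (1 + r/52)^52 = 1.047176: r/52 = 1.047176^(1/52) − 1 = 0.000887, so r = 0.046118 = 4.6118%.

4.6118%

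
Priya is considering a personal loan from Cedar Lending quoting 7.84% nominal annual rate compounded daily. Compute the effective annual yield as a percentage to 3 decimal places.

EAR = (1 + 0.0784/365)^365 − 1.
= 1.081546 − 1 = 8.155%.

8.155%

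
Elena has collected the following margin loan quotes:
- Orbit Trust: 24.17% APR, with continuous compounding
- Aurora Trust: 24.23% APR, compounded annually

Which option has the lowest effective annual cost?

Orbit Trust: e^0.2417 − 1 = 27.341%
Aurora Trust: compounded annually, EAR = 24.230%
The lowest effective annual rate is Aurora Trust at 24.230%.

Aurora Trust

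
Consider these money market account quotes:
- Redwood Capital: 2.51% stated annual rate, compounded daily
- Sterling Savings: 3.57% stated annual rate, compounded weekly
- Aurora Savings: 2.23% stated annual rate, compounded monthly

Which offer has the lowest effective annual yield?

Aurora Savings

Redwood Capital: (1 + 0.0251/365)^365 − 1 = 2.542%
Sterling Savings: (1 + 0.0357/52)^52 − 1 = 3.633%
Aurora Savings: (1 + 0.0223/12)^12 − 1 = 2.253%
The lowest effective annual rate is Aurora Savings at 2.253%.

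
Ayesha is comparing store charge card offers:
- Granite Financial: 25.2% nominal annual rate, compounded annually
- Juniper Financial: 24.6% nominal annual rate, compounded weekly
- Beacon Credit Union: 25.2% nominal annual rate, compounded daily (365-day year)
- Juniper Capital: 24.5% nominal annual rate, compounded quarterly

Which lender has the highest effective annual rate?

Beacon Credit Union

Granite Financial: compounded annually, EAR = 25.200%
Juniper Financial: (1 + 0.246/52)^52 − 1 = 27.816%
Beacon Credit Union: (1 + 0.252/365)^365 − 1 = 28.648%
Juniper Capital: (1 + 0.245/4)^4 − 1 = 26.844%
The highest effective annual rate is Beacon Credit Union at 28.648%.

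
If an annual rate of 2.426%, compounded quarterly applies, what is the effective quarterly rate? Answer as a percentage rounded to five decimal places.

0.60650%

With a nominal annual rate compounded quarterly, the periodic rate is the nominal rate divided by 4.
i = 0.02426 / 4 = 0.0060650 = 0.60650%.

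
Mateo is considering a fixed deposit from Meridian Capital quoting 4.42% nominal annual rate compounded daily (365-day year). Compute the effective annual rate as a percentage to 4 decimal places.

4.5189%

EAR = (1 + 0.0442/365)^365 − 1.
= (1 + 0.000121)^365 − 1 = 1.045189 − 1 = 4.5189%.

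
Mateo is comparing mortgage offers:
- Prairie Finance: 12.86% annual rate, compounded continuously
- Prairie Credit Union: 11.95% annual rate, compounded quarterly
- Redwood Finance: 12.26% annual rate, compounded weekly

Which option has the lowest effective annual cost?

Prairie Credit Union

Prairie Finance: e^0.1286 − 1 = 13.724%
Prairie Credit Union: (1 + 0.1195/4)^4 − 1 = 12.496%
Redwood Finance: (1 + 0.1226/52)^52 − 1 = 13.027%
The lowest effective annual rate is Prairie Credit Union at 12.496%.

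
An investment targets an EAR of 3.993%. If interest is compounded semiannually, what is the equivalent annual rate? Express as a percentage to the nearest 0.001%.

(1 + r/2)^2 − 1 = 0.03993, so 1 + r/2 = 1.03993^(1/2).
r/2 = 0.019770, so r = 0.039539 = 3.954%.

3.954%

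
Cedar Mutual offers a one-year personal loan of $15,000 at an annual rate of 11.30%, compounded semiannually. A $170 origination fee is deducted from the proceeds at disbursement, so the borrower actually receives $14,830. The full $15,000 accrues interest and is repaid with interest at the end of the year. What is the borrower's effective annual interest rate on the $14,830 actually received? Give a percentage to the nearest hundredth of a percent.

12.90%

Amount owed after one year: 15,000 × (1 + 0.1130/2)^2 = 15,000 × 1.116192 = $16,742.88.
Effective rate on net proceeds: 16,742.88 / 14,830 − 1 = 0.128987 = 12.90%.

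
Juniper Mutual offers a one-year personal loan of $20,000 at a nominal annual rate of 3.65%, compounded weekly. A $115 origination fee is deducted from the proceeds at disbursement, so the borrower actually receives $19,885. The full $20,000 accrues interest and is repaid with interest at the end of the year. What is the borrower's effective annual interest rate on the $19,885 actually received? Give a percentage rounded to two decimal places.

4.32%

Amount owed after one year: 20,000 × (1 + 0.0365/52)^52 = 20,000 × 1.037161 = $20,743.22.
Effective rate on net proceeds: 20,743.22 / 19,885 − 1 = 0.043159 = 4.32%.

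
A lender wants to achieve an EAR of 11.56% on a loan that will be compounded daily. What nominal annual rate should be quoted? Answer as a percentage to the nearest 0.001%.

(1 + r/365)^365 − 1 = 0.1156, so 1 + r/365 = 1.1156^(1/365).
r/365 = 0.000300, so r = 0.109409 = 10.941%.

10.941%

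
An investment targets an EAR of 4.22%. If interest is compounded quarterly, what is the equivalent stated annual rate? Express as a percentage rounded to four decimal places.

(1 + r/4)^4 − 1 = 0.0422, so 1 + r/4 = 1.0422^(1/4).
r/4 = 0.010387, so r = 0.041548 = 4.1548%.

4.1548%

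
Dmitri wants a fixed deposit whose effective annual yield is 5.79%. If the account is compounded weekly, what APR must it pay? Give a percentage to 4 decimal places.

5.6316%

(1 + r/52)^52 − 1 = 0.0579, so 1 + r/52 = 1.0579^(1/52).
r/52 = 0.001083, so r = 0.056316 = 5.6316%.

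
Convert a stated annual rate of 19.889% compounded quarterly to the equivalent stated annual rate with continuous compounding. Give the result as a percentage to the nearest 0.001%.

19.410%

EAR = (1 + 0.19889/4)^4 − 1 = 0.214222.
Equivalent continuous rate: r = ln(1 + 0.214222) = 0.194103 = 19.410%.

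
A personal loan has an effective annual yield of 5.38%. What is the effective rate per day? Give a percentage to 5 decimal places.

The per-day rate i satisfies (1 + i)^365 = 1 + 0.0538.
i = 1.0538^(1/365) − 1 = 0.0001436 = 0.01436%.

0.01436%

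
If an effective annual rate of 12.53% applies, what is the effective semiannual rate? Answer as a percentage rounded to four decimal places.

The per-half-year rate i satisfies (1 + i)^2 = 1 + 0.1253.
i = 1.1253^(1/2) − 1 = 0.0608016 = 6.0802%.

6.0802%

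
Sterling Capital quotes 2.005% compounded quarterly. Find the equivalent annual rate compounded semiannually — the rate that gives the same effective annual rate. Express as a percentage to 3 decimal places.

2.010%

EAR = (1 + 0.02005/4)^4 − 1 = 0.020201.
Solve (1 + r/2)^2 = 1.020201: r/2 = 1.020201^(1/2) − 1 = 0.010050, so r = 0.020100 = 2.010%.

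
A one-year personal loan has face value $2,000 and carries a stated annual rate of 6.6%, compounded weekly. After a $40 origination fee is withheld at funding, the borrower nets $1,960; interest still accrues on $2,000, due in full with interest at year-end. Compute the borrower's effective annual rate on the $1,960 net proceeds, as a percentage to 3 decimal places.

Amount owed after one year: 2,000 × (1 + 0.066/52)^52 = 2,000 × 1.068182 = $2,136.36.
Effective rate on net proceeds: 2,136.36 / 1,960 − 1 = 0.089982 = 8.998%.

8.998%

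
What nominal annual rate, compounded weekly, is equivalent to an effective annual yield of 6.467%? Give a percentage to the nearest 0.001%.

6.270%

(1 + r/52)^52 − 1 = 0.06467, so 1 + r/52 = 1.06467^(1/52).
r/52 = 0.001206, so r = 0.062703 = 6.270%.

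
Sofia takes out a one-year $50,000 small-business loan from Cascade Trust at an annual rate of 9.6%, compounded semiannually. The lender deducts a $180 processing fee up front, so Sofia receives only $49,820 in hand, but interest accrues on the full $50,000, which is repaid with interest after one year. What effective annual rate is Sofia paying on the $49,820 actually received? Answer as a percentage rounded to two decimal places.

10.23%

Amount owed after one year: 50,000 × (1 + 0.096/2)^2 = 50,000 × 1.098304 = $54,915.20.
Effective rate on net proceeds: 54,915.20 / 49,820 − 1 = 0.102272 = 10.23%.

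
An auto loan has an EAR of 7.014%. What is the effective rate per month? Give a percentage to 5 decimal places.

0.56651%

The per-month rate i satisfies (1 + i)^12 = 1 + 0.07014.
i = 1.07014^(1/12) − 1 = 0.0056651 = 0.56651%.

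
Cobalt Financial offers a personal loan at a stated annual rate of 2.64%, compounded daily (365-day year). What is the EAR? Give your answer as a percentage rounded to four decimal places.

2.6751%

EAR = (1 + 0.0264/365)^365 − 1.
= 1.026751 − 1 = 2.6751%.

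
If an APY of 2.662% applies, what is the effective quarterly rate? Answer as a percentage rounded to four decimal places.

0.6590%

The per-quarter rate i satisfies (1 + i)^4 = 1 + 0.02662.
i = 1.02662^(1/4) − 1 = 0.0065896 = 0.6590%.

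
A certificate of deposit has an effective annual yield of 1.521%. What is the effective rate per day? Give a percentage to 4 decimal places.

The per-day rate i satisfies (1 + i)^365 = 1 + 0.01521.
i = 1.01521^(1/365) − 1 = 0.0000414 = 0.0041%.

0.0041%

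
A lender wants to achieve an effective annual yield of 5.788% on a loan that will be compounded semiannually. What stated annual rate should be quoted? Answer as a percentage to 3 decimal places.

5.707%

(1 + r/2)^2 − 1 = 0.05788, so 1 + r/2 = 1.05788^(1/2).
r/2 = 0.028533, so r = 0.057066 = 5.707%.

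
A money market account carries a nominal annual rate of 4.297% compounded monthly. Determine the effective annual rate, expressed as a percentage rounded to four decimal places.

4.3826%

EAR = (1 + 0.04297/12)^12 − 1.
= (1 + 0.003581)^12 − 1 = 1.043826 − 1 = 4.3826%.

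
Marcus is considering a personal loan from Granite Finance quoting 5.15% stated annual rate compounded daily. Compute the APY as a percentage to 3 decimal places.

EAR = (1 + 0.0515/365)^365 − 1.
= 1.052845 − 1 = 5.285%.

5.285%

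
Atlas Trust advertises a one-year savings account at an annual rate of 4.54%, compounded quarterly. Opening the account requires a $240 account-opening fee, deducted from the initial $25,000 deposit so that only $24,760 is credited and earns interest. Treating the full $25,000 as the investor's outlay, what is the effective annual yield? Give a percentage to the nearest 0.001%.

Value after one year: 24,760 × (1 + 0.0454/4)^4 = 24,760 × 1.046179 = $25,903.39.
Effective yield on the $25,000 outlay: 25,903.39 / 25,000 − 1 = 0.036135 = 3.614%.

3.614%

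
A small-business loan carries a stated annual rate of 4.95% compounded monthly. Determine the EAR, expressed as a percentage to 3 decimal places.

EAR = (1 + 0.0495/12)^12 − 1.
= (1 + 0.004125)^12 − 1 = 1.050639 − 1 = 5.064%.

5.064%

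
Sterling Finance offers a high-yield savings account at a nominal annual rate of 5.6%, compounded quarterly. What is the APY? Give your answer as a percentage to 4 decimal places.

EAR = (1 + 0.056/4)^4 − 1.
= (1 + 0.014000)^4 − 1 = 1.057187 − 1 = 5.7187%.

5.7187%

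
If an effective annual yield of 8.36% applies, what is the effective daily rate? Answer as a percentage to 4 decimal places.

The per-day rate i satisfies (1 + i)^365 = 1 + 0.0836.
i = 1.0836^(1/365) − 1 = 0.0002200 = 0.0220%.

0.0220%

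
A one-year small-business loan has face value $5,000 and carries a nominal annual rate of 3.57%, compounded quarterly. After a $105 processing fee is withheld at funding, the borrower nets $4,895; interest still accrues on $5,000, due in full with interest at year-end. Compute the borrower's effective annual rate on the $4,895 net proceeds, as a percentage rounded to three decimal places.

Amount owed after one year: 5,000 × (1 + 0.0357/4)^4 = 5,000 × 1.036181 = $5,180.90.
Effective rate on net proceeds: 5,180.90 / 4,895 − 1 = 0.058407 = 5.841%.

5.841%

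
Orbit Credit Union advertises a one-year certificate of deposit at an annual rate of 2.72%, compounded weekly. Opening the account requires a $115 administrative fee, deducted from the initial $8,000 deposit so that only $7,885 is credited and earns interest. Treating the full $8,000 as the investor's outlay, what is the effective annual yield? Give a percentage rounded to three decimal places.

Value after one year: 7,885 × (1 + 0.0272/52)^52 = 7,885 × 1.027566 = $8,102.36.
Effective yield on the $8,000 outlay: 8,102.36 / 8,000 − 1 = 0.012795 = 1.279%.

1.279%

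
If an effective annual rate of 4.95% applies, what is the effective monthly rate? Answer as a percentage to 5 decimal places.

0.40343%

The per-month rate i satisfies (1 + i)^12 = 1 + 0.0495.
i = 1.0495^(1/12) − 1 = 0.0040343 = 0.40343%.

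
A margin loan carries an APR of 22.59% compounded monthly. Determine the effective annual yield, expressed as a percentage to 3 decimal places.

25.082%

EAR = (1 + 0.2259/12)^12 − 1.
= 1.250821 − 1 = 25.082%.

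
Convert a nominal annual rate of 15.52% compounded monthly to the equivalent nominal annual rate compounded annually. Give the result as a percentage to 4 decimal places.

16.6730%

EAR = (1 + 0.1552/12)^12 − 1 = 0.166730.
Compounded annually, the equivalent nominal rate is the EAR itself: 16.6730%.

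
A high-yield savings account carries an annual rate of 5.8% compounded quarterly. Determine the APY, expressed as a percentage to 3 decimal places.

5.927%

EAR = (1 + 0.058/4)^4 − 1.
= (1 + 0.014500)^4 − 1 = 1.059274 − 1 = 5.927%.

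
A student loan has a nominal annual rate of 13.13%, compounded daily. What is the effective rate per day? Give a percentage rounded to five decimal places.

0.03597%

With a nominal annual rate compounded daily, the periodic rate is the nominal rate divided by 365.
i = 0.1313 / 365 = 0.0003597 = 0.03597%.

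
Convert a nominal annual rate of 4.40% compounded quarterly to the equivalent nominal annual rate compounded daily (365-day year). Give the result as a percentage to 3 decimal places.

4.376%

EAR = (1 + 0.0440/4)^4 − 1 = 0.044731.
Solve (1 + r/365)^365 = 1.044731: r/365 = 1.044731^(1/365) − 1 = 0.000120, so r = 0.043762 = 4.376%.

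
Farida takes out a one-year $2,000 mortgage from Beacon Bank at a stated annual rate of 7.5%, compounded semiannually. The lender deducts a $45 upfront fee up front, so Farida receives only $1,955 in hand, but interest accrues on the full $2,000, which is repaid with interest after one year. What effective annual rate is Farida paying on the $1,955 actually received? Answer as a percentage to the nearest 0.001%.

10.118%

Amount owed after one year: 2,000 × (1 + 0.075/2)^2 = 2,000 × 1.076406 = $2,152.81.
Effective rate on net proceeds: 2,152.81 / 1,955 − 1 = 0.101183 = 10.118%.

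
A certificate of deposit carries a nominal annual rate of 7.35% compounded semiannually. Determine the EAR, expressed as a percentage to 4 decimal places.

7.4851%

EAR = (1 + 0.0735/2)^2 − 1.
= (1 + 0.036750)^2 − 1 = 1.074851 − 1 = 7.4851%.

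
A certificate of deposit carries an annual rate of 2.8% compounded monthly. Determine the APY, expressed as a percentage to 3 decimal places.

2.836%

EAR = (1 + 0.028/12)^12 − 1.
= (1 + 0.002333)^12 − 1 = 1.028362 − 1 = 2.836%.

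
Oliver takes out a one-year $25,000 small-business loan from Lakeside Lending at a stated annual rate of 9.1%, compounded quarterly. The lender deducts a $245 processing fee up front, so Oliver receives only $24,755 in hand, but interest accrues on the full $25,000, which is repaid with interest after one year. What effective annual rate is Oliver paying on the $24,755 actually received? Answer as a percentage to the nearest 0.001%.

Amount owed after one year: 25,000 × (1 + 0.091/4)^4 = 25,000 × 1.094153 = $27,353.82.
Effective rate on net proceeds: 27,353.82 / 24,755 − 1 = 0.104982 = 10.498%.

10.498%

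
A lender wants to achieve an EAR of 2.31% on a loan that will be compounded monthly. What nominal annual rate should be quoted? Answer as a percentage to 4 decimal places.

(1 + r/12)^12 − 1 = 0.0231, so 1 + r/12 = 1.0231^(1/12).
r/12 = 0.001905, so r = 0.022859 = 2.2859%.

2.2859%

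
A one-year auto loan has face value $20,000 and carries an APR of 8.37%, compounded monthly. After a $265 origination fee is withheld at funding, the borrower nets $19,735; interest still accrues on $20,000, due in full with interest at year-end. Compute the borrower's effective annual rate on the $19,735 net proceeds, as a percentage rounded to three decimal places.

Amount owed after one year: 20,000 × (1 + 0.0837/12)^12 = 20,000 × 1.086987 = $21,739.74.
Effective rate on net proceeds: 21,739.74 / 19,735 − 1 = 0.101583 = 10.158%.

10.158%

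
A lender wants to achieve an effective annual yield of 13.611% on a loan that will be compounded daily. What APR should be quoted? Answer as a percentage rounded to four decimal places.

(1 + r/365)^365 − 1 = 0.13611, so 1 + r/365 = 1.13611^(1/365).
r/365 = 0.000350, so r = 0.127632 = 12.7632%.

12.7632%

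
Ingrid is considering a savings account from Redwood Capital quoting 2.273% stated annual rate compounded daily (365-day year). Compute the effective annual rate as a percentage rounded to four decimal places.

2.2990%

EAR = (1 + 0.02273/365)^365 − 1.
= (1 + 0.000062)^365 − 1 = 1.022990 − 1 = 2.2990%.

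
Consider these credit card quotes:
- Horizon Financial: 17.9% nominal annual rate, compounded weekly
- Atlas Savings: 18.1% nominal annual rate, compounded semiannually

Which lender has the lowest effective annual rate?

Horizon Financial: (1 + 0.179/52)^52 − 1 = 19.565%
Atlas Savings: (1 + 0.181/2)^2 − 1 = 18.919%
The lowest effective annual rate is Atlas Savings at 18.919%.

Atlas Savings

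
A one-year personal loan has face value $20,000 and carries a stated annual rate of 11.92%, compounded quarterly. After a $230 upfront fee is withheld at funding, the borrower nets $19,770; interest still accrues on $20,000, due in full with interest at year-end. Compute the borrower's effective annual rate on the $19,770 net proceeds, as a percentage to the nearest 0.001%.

Amount owed after one year: 20,000 × (1 + 0.1192/4)^4 = 20,000 × 1.124635 = $22,492.70.
Effective rate on net proceeds: 22,492.70 / 19,770 − 1 = 0.137719 = 13.772%.

13.772%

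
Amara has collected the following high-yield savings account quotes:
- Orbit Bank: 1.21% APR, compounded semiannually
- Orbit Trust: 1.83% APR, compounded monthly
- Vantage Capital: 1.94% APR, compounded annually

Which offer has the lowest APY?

Orbit Bank: (1 + 0.0121/2)^2 − 1 = 1.214%
Orbit Trust: (1 + 0.0183/12)^12 − 1 = 1.845%
Vantage Capital: compounded annually, EAR = 1.940%
The lowest effective annual rate is Orbit Bank at 1.214%.

Orbit Bank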